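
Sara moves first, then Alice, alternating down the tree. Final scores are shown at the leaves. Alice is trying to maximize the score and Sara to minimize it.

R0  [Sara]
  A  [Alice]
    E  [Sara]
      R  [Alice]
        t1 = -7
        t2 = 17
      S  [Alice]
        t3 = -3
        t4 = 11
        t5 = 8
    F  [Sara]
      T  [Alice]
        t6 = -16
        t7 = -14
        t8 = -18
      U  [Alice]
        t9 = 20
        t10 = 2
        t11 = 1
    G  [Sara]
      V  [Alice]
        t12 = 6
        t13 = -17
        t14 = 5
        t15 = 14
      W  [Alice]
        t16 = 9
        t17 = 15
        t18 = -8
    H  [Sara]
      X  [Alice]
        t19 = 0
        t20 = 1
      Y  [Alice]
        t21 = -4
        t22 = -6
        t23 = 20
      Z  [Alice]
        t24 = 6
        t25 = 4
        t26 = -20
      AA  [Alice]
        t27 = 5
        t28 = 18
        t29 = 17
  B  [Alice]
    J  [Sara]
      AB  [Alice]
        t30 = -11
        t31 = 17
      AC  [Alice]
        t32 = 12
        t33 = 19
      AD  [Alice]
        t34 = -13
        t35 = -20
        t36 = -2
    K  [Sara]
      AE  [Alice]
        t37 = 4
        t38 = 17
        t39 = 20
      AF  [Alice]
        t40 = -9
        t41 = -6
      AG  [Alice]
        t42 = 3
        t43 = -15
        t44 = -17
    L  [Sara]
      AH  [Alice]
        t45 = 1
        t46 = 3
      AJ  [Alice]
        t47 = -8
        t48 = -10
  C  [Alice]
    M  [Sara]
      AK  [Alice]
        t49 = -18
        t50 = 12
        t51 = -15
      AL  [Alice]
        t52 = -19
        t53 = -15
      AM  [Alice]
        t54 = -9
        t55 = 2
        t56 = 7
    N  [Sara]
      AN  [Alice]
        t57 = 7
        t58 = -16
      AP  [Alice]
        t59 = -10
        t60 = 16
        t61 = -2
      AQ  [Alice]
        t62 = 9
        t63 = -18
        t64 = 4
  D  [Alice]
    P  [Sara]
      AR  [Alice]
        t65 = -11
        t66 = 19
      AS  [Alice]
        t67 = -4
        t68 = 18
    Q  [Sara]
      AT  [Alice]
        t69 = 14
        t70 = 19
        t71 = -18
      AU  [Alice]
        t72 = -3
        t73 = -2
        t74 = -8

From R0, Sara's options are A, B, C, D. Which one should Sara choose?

B

R (Alice): max(-7, 17) = 17
S (Alice): max(-3, 11, 8) = 11
E (Sara): min(17, 11) = 11
T (Alice): max(-16, -14, -18) = -14
U (Alice): max(20, 2, 1) = 20
F (Sara): min(-14, 20) = -14
V (Alice): max(6, -17, 5, 14) = 14
W (Alice): max(9, 15, -8) = 15
G (Sara): min(14, 15) = 14
X (Alice): max(0, 1) = 1
Y (Alice): max(-4, -6, 20) = 20
Z (Alice): max(6, 4, -20) = 6
AA (Alice): max(5, 18, 17) = 18
H (Sara): min(1, 20, 6, 18) = 1
A (Alice): max(11, -14, 14, 1) = 14
AB (Alice): max(-11, 17) = 17
AC (Alice): max(12, 19) = 19
AD (Alice): max(-13, -20, -2) = -2
J (Sara): min(17, 19, -2) = -2
AE (Alice): max(4, 17, 20) = 20
AF (Alice): max(-9, -6) = -6
AG (Alice): max(3, -15, -17) = 3
K (Sara): min(20, -6, 3) = -6
AH (Alice): max(1, 3) = 3
AJ (Alice): max(-8, -10) = -8
L (Sara): min(3, -8) = -8
B (Alice): max(-2, -6, -8) = -2
AK (Alice): max(-18, 12, -15) = 12
AL (Alice): max(-19, -15) = -15
AM (Alice): max(-9, 2, 7) = 7
M (Sara): min(12, -15, 7) = -15
AN (Alice): max(7, -16) = 7
AP (Alice): max(-10, 16, -2) = 16
AQ (Alice): max(9, -18, 4) = 9
N (Sara): min(7, 16, 9) = 7
C (Alice): max(-15, 7) = 7
AR (Alice): max(-11, 19) = 19
AS (Alice): max(-4, 18) = 18
P (Sara): min(19, 18) = 18
AT (Alice): max(14, 19, -18) = 19
AU (Alice): max(-3, -2, -8) = -2
Q (Sara): min(19, -2) = -2
D (Alice): max(18, -2) = 18
R0 (Sara): min(14, -2, 7, 18) = -2
Sara at R0 wants the lowest of {A=14, B=-2, C=7, D=18}, so chooses B.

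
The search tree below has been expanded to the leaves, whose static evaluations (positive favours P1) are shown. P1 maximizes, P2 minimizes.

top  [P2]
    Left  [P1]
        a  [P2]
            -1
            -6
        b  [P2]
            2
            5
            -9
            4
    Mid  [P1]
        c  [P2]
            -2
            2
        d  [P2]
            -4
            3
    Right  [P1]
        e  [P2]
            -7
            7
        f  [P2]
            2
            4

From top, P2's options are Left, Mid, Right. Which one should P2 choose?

Left

a (P2): min(-1, -6) = -6
b (P2): min(2, 5, -9, 4) = -9
Left (P1): max(-6, -9) = -6
c (P2): min(-2, 2) = -2
d (P2): min(-4, 3) = -4
Mid (P1): max(-2, -4) = -2
e (P2): min(-7, 7) = -7
f (P2): min(2, 4) = 2
Right (P1): max(-7, 2) = 2
top (P2): min(-6, -2, 2) = -6
P2 at top wants the lowest of {Left=-6, Mid=-2, Right=2}, so chooses Left.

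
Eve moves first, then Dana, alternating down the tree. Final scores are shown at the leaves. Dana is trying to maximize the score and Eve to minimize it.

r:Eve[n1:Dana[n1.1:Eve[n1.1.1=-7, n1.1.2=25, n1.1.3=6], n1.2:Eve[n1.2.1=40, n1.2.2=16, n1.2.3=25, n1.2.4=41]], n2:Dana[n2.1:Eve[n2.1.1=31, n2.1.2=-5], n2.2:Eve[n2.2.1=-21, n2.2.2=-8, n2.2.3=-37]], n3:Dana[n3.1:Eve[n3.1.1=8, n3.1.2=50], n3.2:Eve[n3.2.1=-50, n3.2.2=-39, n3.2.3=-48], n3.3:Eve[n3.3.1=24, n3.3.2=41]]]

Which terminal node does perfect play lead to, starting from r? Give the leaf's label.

n2.1.2

n1.1 (Eve): min(-7, 25, 6) = -7
n1.2 (Eve): min(40, 16, 25, 41) = 16
n1 (Dana): max(-7, 16) = 16
n2.1 (Eve): min(31, -5) = -5
n2.2 (Eve): min(-21, -8, -37) = -37
n2 (Dana): max(-5, -37) = -5
n3.1 (Eve): min(8, 50) = 8
n3.2 (Eve): min(-50, -39, -48) = -50
n3.3 (Eve): min(24, 41) = 24
n3 (Dana): max(8, -50, 24) = 24
r (Eve): min(16, -5, 24) = -5
At r, Eve picks n2 (lowest: -5).
At n2, Dana picks n2.1 (highest: -5).
At n2.1, Eve picks n2.1.2 (lowest: -5).
Terminal value -5.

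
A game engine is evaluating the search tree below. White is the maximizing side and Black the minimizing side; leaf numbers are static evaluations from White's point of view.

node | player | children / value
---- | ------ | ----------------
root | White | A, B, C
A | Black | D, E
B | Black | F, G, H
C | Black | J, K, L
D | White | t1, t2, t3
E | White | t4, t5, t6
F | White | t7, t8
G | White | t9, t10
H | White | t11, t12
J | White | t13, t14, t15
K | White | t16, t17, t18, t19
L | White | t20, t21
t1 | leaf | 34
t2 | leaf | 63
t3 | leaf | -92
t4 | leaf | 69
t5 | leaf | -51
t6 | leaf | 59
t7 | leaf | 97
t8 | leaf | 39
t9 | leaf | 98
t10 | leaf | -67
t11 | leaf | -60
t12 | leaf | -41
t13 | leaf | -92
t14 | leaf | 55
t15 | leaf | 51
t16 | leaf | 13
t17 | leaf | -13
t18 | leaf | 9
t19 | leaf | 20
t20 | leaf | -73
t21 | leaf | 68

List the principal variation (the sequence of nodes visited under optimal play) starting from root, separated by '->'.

D (White): max(34, 63, -92) = 63
E (White): max(69, -51, 59) = 69
A (Black): min(63, 69) = 63
F (White): max(97, 39) = 97
G (White): max(98, -67) = 98
H (White): max(-60, -41) = -41
B (Black): min(97, 98, -41) = -41
J (White): max(-92, 55, 51) = 55
K (White): max(13, -13, 9, 20) = 20
L (White): max(-73, 68) = 68
C (Black): min(55, 20, 68) = 20
root (White): max(63, -41, 20) = 63
At root, White picks A (highest: 63).
At A, Black picks D (lowest: 63).
At D, White picks t2 (highest: 63).
Terminal value 63.

root -> A -> D -> t2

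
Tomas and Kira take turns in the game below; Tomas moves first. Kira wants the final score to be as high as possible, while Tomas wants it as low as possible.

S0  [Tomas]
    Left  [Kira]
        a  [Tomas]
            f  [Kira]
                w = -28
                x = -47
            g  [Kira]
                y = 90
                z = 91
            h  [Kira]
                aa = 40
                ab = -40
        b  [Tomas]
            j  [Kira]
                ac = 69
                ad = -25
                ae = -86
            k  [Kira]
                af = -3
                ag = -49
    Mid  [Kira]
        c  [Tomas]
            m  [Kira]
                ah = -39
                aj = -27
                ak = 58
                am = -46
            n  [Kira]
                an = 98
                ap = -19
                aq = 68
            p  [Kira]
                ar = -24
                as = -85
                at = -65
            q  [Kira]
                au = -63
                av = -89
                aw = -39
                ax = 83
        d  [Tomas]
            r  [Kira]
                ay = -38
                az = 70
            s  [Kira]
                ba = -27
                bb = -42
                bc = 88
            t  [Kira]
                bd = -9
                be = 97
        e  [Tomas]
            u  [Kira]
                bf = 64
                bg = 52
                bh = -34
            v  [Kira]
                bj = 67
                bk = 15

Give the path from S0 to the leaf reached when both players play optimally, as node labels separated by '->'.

S0 -> Left -> b -> k -> af

f (Kira): max(-28, -47) = -28
g (Kira): max(90, 91) = 91
h (Kira): max(40, -40) = 40
a (Tomas): min(-28, 91, 40) = -28
j (Kira): max(69, -25, -86) = 69
k (Kira): max(-3, -49) = -3
b (Tomas): min(69, -3) = -3
Left (Kira): max(-28, -3) = -3
m (Kira): max(-39, -27, 58, -46) = 58
n (Kira): max(98, -19, 68) = 98
p (Kira): max(-24, -85, -65) = -24
q (Kira): max(-63, -89, -39, 83) = 83
c (Tomas): min(58, 98, -24, 83) = -24
r (Kira): max(-38, 70) = 70
s (Kira): max(-27, -42, 88) = 88
t (Kira): max(-9, 97) = 97
d (Tomas): min(70, 88, 97) = 70
u (Kira): max(64, 52, -34) = 64
v (Kira): max(67, 15) = 67
e (Tomas): min(64, 67) = 64
Mid (Kira): max(-24, 70, 64) = 70
S0 (Tomas): min(-3, 70) = -3
At S0, Tomas picks Left (lowest: -3).
At Left, Kira picks b (highest: -3).
At b, Tomas picks k (lowest: -3).
At k, Kira picks af (highest: -3).
Terminal value -3.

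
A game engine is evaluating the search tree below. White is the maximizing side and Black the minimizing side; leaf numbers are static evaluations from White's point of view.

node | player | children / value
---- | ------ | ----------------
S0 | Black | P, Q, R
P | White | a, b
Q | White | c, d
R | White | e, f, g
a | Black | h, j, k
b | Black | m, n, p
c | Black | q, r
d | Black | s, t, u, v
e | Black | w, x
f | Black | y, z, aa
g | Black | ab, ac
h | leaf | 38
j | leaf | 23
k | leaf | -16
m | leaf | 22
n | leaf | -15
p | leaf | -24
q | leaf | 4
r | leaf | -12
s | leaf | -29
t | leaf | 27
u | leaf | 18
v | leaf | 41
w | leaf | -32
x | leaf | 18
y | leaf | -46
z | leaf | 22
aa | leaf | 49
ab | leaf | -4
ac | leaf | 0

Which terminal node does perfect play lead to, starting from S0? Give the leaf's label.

a (Black): min(38, 23, -16) = -16
b (Black): min(22, -15, -24) = -24
P (White): max(-16, -24) = -16
c (Black): min(4, -12) = -12
d (Black): min(-29, 27, 18, 41) = -29
Q (White): max(-12, -29) = -12
e (Black): min(-32, 18) = -32
f (Black): min(-46, 22, 49) = -46
g (Black): min(-4, 0) = -4
R (White): max(-32, -46, -4) = -4
S0 (Black): min(-16, -12, -4) = -16
At S0, Black picks P (lowest: -16).
At P, White picks a (highest: -16).
At a, Black picks k (lowest: -16).
Terminal value -16.

k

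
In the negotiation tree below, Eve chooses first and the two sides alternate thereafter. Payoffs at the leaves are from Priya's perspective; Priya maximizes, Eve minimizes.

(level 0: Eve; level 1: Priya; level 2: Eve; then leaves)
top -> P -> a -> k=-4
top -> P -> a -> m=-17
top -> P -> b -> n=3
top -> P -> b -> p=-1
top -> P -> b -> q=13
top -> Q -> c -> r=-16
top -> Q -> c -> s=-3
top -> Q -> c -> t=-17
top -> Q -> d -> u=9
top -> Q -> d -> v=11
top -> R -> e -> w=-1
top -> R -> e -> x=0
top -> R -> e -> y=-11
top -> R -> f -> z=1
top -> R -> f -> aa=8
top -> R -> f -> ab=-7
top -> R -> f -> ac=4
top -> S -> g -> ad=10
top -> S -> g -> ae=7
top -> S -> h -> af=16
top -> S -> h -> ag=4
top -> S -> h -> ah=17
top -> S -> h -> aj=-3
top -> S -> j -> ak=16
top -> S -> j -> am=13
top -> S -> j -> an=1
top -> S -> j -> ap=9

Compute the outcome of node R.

-7

e (Eve): min(-1, 0, -11) = -11
f (Eve): min(1, 8, -7, 4) = -7
R (Priya): max(-11, -7) = -7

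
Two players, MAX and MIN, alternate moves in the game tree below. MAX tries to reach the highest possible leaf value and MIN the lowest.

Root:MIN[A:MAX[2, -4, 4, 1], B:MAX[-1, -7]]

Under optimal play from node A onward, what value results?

4

A (MAX): max(2, -4, 4, 1) = 4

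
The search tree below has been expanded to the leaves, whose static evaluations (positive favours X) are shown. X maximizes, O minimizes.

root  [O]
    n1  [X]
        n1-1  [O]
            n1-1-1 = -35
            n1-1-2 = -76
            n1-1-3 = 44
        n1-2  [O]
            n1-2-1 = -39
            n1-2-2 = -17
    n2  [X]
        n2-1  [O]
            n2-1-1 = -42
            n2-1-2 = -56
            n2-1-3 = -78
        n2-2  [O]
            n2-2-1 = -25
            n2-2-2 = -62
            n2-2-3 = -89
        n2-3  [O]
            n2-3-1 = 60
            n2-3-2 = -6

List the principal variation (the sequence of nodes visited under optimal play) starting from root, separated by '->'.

n1-1 (O): min(-35, -76, 44) = -76
n1-2 (O): min(-39, -17) = -39
n1 (X): max(-76, -39) = -39
n2-1 (O): min(-42, -56, -78) = -78
n2-2 (O): min(-25, -62, -89) = -89
n2-3 (O): min(60, -6) = -6
n2 (X): max(-78, -89, -6) = -6
root (O): min(-39, -6) = -39
At root, O picks n1 (lowest: -39).
At n1, X picks n1-2 (highest: -39).
At n1-2, O picks n1-2-1 (lowest: -39).
Terminal value -39.

root -> n1 -> n1-2 -> n1-2-1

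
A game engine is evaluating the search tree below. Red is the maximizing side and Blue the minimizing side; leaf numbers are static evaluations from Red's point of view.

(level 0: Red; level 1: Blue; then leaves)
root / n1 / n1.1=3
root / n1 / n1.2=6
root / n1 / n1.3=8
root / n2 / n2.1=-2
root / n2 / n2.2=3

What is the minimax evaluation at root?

n1 (Blue): min(3, 6, 8) = 3
n2 (Blue): min(-2, 3) = -2
root (Red): max(3, -2) = 3

3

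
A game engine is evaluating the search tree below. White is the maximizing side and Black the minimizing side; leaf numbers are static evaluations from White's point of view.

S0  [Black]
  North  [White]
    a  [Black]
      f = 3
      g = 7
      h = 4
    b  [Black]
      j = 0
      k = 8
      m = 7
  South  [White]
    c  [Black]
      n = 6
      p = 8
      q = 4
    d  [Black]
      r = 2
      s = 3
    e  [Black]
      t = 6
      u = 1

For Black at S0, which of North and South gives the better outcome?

North

a (Black): min(3, 7, 4) = 3
b (Black): min(0, 8, 7) = 0
North (White): max(3, 0) = 3
c (Black): min(6, 8, 4) = 4
d (Black): min(2, 3) = 2
e (Black): min(6, 1) = 1
South (White): max(4, 2, 1) = 4
Black prefers the lower value; North=3, South=4. North is better since 3 < 4.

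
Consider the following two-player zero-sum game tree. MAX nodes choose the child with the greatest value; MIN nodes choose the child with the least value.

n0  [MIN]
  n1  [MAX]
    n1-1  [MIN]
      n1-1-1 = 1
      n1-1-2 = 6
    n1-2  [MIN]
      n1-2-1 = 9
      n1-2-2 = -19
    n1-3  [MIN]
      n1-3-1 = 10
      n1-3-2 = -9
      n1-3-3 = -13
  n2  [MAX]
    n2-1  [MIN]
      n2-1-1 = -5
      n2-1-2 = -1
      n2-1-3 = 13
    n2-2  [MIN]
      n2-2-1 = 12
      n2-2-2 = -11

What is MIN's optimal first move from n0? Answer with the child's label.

n1-1 (MIN): min(1, 6) = 1
n1-2 (MIN): min(9, -19) = -19
n1-3 (MIN): min(10, -9, -13) = -13
n1 (MAX): max(1, -19, -13) = 1
n2-1 (MIN): min(-5, -1, 13) = -5
n2-2 (MIN): min(12, -11) = -11
n2 (MAX): max(-5, -11) = -5
n0 (MIN): min(1, -5) = -5
MIN at n0 wants the lowest of {n1=1, n2=-5}, so chooses n2.

n2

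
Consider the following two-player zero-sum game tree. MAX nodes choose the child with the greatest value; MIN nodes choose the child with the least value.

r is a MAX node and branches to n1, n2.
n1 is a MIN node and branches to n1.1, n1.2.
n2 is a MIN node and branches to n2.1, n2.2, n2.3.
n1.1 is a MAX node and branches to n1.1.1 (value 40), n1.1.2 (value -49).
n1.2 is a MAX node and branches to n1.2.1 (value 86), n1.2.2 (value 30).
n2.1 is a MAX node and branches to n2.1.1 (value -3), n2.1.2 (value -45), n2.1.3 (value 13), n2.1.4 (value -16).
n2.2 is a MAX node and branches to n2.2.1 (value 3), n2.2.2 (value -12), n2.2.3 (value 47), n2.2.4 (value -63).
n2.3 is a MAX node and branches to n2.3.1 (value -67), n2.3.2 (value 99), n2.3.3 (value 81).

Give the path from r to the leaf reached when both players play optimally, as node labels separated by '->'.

n1.1 (MAX): max(40, -49) = 40
n1.2 (MAX): max(86, 30) = 86
n1 (MIN): min(40, 86) = 40
n2.1 (MAX): max(-3, -45, 13, -16) = 13
n2.2 (MAX): max(3, -12, 47, -63) = 47
n2.3 (MAX): max(-67, 99, 81) = 99
n2 (MIN): min(13, 47, 99) = 13
r (MAX): max(40, 13) = 40
At r, MAX picks n1 (highest: 40).
At n1, MIN picks n1.1 (lowest: 40).
At n1.1, MAX picks n1.1.1 (highest: 40).
Terminal value 40.

r -> n1 -> n1.1 -> n1.1.1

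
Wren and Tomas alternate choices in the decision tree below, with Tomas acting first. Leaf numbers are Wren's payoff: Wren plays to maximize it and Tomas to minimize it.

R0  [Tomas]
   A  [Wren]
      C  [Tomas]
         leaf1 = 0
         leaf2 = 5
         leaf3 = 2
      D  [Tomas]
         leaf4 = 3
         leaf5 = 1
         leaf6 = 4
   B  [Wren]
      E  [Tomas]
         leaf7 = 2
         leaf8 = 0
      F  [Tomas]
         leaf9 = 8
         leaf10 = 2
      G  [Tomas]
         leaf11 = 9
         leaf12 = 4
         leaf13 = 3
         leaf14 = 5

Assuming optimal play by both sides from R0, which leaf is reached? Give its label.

C (Tomas): min(0, 5, 2) = 0
D (Tomas): min(3, 1, 4) = 1
A (Wren): max(0, 1) = 1
E (Tomas): min(2, 0) = 0
F (Tomas): min(8, 2) = 2
G (Tomas): min(9, 4, 3, 5) = 3
B (Wren): max(0, 2, 3) = 3
R0 (Tomas): min(1, 3) = 1
At R0, Tomas picks A (lowest: 1).
At A, Wren picks D (highest: 1).
At D, Tomas picks leaf5 (lowest: 1).
Terminal value 1.

leaf5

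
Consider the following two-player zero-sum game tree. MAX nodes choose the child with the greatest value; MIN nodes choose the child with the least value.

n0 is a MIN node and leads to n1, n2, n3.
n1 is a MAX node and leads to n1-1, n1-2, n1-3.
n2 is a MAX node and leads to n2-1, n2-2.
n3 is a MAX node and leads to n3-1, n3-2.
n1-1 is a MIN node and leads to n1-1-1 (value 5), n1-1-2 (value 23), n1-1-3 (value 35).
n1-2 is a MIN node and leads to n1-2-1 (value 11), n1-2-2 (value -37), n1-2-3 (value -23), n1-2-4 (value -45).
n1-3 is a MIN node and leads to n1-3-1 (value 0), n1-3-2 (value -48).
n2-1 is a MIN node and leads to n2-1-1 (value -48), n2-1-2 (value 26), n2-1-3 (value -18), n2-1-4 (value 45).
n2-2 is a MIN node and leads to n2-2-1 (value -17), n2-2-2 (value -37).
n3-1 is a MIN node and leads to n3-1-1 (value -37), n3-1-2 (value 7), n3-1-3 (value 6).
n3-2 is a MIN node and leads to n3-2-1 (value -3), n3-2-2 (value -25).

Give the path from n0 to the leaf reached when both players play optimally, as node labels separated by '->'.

n1-1 (MIN): min(5, 23, 35) = 5
n1-2 (MIN): min(11, -37, -23, -45) = -45
n1-3 (MIN): min(0, -48) = -48
n1 (MAX): max(5, -45, -48) = 5
n2-1 (MIN): min(-48, 26, -18, 45) = -48
n2-2 (MIN): min(-17, -37) = -37
n2 (MAX): max(-48, -37) = -37
n3-1 (MIN): min(-37, 7, 6) = -37
n3-2 (MIN): min(-3, -25) = -25
n3 (MAX): max(-37, -25) = -25
n0 (MIN): min(5, -37, -25) = -37
At n0, MIN picks n2 (lowest: -37).
At n2, MAX picks n2-2 (highest: -37).
At n2-2, MIN picks n2-2-2 (lowest: -37).
Terminal value -37.

n0 -> n2 -> n2-2 -> n2-2-2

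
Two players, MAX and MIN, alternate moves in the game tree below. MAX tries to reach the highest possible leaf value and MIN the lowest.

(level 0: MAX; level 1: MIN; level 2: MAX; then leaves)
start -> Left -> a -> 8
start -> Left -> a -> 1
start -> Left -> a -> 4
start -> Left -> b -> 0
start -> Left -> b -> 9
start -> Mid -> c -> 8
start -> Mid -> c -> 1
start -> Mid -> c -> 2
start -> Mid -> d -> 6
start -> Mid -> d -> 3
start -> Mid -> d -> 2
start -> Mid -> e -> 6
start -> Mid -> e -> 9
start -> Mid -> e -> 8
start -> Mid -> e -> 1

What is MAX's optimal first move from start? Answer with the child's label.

Left

a (MAX): max(8, 1, 4) = 8
b (MAX): max(0, 9) = 9
Left (MIN): min(8, 9) = 8
c (MAX): max(8, 1, 2) = 8
d (MAX): max(6, 3, 2) = 6
e (MAX): max(6, 9, 8, 1) = 9
Mid (MIN): min(8, 6, 9) = 6
start (MAX): max(8, 6) = 8
MAX at start wants the highest of {Left=8, Mid=6}, so chooses Left.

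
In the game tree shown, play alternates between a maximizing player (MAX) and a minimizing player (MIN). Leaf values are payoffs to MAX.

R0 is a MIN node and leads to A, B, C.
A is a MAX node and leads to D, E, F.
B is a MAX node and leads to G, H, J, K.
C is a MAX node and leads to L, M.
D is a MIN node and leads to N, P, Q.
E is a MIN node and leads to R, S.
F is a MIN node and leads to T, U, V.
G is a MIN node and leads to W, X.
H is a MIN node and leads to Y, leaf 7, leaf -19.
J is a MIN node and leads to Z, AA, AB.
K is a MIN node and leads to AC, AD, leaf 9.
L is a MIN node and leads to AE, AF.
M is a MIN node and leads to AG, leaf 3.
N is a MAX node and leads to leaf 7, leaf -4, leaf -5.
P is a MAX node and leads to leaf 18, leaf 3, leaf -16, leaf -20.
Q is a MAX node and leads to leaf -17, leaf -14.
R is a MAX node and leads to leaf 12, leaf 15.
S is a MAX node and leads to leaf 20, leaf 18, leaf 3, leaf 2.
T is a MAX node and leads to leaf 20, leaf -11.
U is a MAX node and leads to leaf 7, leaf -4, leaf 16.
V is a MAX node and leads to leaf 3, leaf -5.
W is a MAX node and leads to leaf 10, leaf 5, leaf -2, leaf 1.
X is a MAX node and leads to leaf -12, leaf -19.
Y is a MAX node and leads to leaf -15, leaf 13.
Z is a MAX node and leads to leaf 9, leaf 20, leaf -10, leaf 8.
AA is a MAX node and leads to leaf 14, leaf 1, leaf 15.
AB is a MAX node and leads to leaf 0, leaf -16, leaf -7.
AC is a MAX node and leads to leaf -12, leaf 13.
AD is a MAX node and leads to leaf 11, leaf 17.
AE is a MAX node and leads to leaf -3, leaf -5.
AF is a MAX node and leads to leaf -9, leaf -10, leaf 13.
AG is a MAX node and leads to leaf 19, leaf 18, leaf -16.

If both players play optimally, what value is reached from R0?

3

N (MAX): max(7, -4, -5) = 7
P (MAX): max(18, 3, -16, -20) = 18
Q (MAX): max(-17, -14) = -14
D (MIN): min(7, 18, -14) = -14
R (MAX): max(12, 15) = 15
S (MAX): max(20, 18, 3, 2) = 20
E (MIN): min(15, 20) = 15
T (MAX): max(20, -11) = 20
U (MAX): max(7, -4, 16) = 16
V (MAX): max(3, -5) = 3
F (MIN): min(20, 16, 3) = 3
A (MAX): max(-14, 15, 3) = 15
W (MAX): max(10, 5, -2, 1) = 10
X (MAX): max(-12, -19) = -12
G (MIN): min(10, -12) = -12
Y (MAX): max(-15, 13) = 13
H (MIN): min(13, 7, -19) = -19
Z (MAX): max(9, 20, -10, 8) = 20
AA (MAX): max(14, 1, 15) = 15
AB (MAX): max(0, -16, -7) = 0
J (MIN): min(20, 15, 0) = 0
AC (MAX): max(-12, 13) = 13
AD (MAX): max(11, 17) = 17
K (MIN): min(13, 17, 9) = 9
B (MAX): max(-12, -19, 0, 9) = 9
AE (MAX): max(-3, -5) = -3
AF (MAX): max(-9, -10, 13) = 13
L (MIN): min(-3, 13) = -3
AG (MAX): max(19, 18, -16) = 19
M (MIN): min(19, 3) = 3
C (MAX): max(-3, 3) = 3
R0 (MIN): min(15, 9, 3) = 3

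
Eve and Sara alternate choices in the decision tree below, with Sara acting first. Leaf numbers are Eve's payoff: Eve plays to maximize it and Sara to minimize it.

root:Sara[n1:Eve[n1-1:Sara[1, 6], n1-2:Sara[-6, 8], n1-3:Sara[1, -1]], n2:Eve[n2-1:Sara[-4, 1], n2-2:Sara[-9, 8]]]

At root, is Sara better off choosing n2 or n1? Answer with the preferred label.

n2

n2-1 (Sara): min(-4, 1) = -4
n2-2 (Sara): min(-9, 8) = -9
n2 (Eve): max(-4, -9) = -4
n1-1 (Sara): min(1, 6) = 1
n1-2 (Sara): min(-6, 8) = -6
n1-3 (Sara): min(1, -1) = -1
n1 (Eve): max(1, -6, -1) = 1
Sara prefers the lower value; n2=-4, n1=1. n2 is better since -4 < 1.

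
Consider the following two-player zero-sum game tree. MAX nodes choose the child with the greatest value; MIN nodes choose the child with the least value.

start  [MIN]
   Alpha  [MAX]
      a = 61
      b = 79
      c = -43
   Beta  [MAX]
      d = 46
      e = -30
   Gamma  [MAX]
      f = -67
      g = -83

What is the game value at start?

Alpha (MAX): max(61, 79, -43) = 79
Beta (MAX): max(46, -30) = 46
Gamma (MAX): max(-67, -83) = -67
start (MIN): min(79, 46, -67) = -67

-67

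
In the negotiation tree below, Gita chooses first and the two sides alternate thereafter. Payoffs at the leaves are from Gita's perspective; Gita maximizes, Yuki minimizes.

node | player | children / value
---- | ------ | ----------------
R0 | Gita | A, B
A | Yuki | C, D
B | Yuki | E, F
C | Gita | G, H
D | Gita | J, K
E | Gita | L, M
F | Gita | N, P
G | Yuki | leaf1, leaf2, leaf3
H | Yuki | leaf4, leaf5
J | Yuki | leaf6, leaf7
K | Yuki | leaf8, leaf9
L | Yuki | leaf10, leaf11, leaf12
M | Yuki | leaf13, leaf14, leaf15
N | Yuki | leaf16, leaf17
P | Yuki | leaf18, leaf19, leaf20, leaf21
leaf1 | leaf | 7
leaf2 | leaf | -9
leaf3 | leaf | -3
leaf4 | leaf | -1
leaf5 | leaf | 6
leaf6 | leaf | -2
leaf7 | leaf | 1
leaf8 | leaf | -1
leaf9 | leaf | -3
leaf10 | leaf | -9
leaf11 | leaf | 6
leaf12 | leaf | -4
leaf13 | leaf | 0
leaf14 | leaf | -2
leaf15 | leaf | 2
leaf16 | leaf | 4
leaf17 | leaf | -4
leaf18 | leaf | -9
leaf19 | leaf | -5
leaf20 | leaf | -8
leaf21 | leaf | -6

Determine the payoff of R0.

-2

G (Yuki): min(7, -9, -3) = -9
H (Yuki): min(-1, 6) = -1
C (Gita): max(-9, -1) = -1
J (Yuki): min(-2, 1) = -2
K (Yuki): min(-1, -3) = -3
D (Gita): max(-2, -3) = -2
A (Yuki): min(-1, -2) = -2
L (Yuki): min(-9, 6, -4) = -9
M (Yuki): min(0, -2, 2) = -2
E (Gita): max(-9, -2) = -2
N (Yuki): min(4, -4) = -4
P (Yuki): min(-9, -5, -8, -6) = -9
F (Gita): max(-4, -9) = -4
B (Yuki): min(-2, -4) = -4
R0 (Gita): max(-2, -4) = -2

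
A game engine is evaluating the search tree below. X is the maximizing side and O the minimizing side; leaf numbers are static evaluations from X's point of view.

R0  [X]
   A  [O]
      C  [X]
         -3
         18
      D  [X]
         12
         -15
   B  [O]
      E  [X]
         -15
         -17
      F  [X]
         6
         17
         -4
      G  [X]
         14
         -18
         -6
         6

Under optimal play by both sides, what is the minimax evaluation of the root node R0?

C (X): max(-3, 18) = 18
D (X): max(12, -15) = 12
A (O): min(18, 12) = 12
E (X): max(-15, -17) = -15
F (X): max(6, 17, -4) = 17
G (X): max(14, -18, -6, 6) = 14
B (O): min(-15, 17, 14) = -15
R0 (X): max(12, -15) = 12

12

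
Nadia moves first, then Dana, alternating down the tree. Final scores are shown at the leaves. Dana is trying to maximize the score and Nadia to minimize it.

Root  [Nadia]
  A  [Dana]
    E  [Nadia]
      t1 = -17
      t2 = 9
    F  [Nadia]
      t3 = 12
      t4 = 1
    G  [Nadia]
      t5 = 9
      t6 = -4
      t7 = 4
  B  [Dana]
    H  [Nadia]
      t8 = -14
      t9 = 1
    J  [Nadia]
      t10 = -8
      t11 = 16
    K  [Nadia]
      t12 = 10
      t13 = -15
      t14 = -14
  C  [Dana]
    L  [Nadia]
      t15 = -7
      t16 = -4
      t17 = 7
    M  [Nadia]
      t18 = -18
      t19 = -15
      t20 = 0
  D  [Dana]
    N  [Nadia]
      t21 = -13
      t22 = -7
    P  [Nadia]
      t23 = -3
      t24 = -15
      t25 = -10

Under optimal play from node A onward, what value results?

1

E (Nadia): min(-17, 9) = -17
F (Nadia): min(12, 1) = 1
G (Nadia): min(9, -4, 4) = -4
A (Dana): max(-17, 1, -4) = 1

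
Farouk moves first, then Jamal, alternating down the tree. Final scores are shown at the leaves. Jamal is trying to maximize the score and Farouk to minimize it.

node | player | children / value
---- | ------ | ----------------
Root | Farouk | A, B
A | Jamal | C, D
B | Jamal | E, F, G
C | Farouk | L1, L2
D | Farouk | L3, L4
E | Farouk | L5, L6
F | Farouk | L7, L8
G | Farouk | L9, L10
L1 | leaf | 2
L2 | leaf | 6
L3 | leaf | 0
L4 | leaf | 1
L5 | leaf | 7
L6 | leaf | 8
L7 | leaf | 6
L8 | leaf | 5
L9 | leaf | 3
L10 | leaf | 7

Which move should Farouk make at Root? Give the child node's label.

A

C (Farouk): min(2, 6) = 2
D (Farouk): min(0, 1) = 0
A (Jamal): max(2, 0) = 2
E (Farouk): min(7, 8) = 7
F (Farouk): min(6, 5) = 5
G (Farouk): min(3, 7) = 3
B (Jamal): max(7, 5, 3) = 7
Root (Farouk): min(2, 7) = 2
Farouk at Root wants the lowest of {A=2, B=7}, so chooses A.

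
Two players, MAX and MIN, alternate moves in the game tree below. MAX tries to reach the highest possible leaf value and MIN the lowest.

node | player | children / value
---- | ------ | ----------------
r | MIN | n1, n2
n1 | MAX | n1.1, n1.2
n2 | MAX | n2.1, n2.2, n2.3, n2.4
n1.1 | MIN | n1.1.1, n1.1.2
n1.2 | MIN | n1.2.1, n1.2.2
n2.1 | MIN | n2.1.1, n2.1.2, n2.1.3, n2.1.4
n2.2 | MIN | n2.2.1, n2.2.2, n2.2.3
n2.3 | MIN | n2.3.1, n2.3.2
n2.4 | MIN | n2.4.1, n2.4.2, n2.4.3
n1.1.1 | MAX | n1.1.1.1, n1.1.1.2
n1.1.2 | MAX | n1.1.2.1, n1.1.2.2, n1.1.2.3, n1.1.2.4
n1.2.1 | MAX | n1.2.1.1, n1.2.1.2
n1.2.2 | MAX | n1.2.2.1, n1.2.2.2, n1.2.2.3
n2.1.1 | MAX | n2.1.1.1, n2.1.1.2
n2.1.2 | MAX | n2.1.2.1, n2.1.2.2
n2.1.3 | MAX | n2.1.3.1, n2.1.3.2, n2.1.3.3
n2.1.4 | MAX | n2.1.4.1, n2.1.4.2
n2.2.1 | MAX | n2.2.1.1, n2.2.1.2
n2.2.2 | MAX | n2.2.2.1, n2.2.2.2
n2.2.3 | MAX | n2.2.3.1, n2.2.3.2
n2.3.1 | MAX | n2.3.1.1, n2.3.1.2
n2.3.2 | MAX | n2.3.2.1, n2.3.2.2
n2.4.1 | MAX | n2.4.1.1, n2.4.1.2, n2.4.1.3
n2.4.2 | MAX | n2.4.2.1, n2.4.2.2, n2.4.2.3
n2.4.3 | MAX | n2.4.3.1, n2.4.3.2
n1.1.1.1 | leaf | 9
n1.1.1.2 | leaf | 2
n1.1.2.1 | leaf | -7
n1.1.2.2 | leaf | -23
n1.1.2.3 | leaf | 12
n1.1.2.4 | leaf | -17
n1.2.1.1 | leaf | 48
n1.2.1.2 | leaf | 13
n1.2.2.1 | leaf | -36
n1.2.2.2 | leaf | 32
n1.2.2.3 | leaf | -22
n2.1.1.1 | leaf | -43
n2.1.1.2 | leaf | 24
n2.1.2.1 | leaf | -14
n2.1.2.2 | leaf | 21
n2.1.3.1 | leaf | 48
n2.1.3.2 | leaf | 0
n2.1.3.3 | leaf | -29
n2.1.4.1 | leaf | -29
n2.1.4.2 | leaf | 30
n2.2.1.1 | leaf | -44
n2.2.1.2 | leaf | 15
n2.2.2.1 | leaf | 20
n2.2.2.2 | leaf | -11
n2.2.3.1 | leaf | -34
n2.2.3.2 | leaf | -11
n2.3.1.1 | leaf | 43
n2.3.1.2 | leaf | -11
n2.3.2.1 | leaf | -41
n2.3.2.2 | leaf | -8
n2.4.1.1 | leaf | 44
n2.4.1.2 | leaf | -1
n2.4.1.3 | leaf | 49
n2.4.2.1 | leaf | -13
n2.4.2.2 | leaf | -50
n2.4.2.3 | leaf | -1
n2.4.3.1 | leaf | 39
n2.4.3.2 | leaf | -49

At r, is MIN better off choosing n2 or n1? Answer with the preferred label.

n2

n2.1.1 (MAX): max(-43, 24) = 24
n2.1.2 (MAX): max(-14, 21) = 21
n2.1.3 (MAX): max(48, 0, -29) = 48
n2.1.4 (MAX): max(-29, 30) = 30
n2.1 (MIN): min(24, 21, 48, 30) = 21
n2.2.1 (MAX): max(-44, 15) = 15
n2.2.2 (MAX): max(20, -11) = 20
n2.2.3 (MAX): max(-34, -11) = -11
n2.2 (MIN): min(15, 20, -11) = -11
n2.3.1 (MAX): max(43, -11) = 43
n2.3.2 (MAX): max(-41, -8) = -8
n2.3 (MIN): min(43, -8) = -8
n2.4.1 (MAX): max(44, -1, 49) = 49
n2.4.2 (MAX): max(-13, -50, -1) = -1
n2.4.3 (MAX): max(39, -49) = 39
n2.4 (MIN): min(49, -1, 39) = -1
n2 (MAX): max(21, -11, -8, -1) = 21
n1.1.1 (MAX): max(9, 2) = 9
n1.1.2 (MAX): max(-7, -23, 12, -17) = 12
n1.1 (MIN): min(9, 12) = 9
n1.2.1 (MAX): max(48, 13) = 48
n1.2.2 (MAX): max(-36, 32, -22) = 32
n1.2 (MIN): min(48, 32) = 32
n1 (MAX): max(9, 32) = 32
MIN prefers the lower value; n2=21, n1=32. n2 is better since 21 < 32.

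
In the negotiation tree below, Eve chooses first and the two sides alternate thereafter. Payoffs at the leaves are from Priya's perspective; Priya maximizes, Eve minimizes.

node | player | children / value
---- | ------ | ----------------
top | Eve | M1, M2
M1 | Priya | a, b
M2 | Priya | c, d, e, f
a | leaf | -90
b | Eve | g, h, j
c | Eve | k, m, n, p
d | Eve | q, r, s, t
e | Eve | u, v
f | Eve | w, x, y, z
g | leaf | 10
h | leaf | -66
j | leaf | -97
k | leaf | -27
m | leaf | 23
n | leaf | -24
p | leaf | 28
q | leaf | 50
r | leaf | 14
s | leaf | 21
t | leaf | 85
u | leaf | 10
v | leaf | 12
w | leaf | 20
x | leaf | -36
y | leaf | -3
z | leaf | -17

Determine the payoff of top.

-90

b (Eve): min(10, -66, -97) = -97
M1 (Priya): max(-90, -97) = -90
c (Eve): min(-27, 23, -24, 28) = -27
d (Eve): min(50, 14, 21, 85) = 14
e (Eve): min(10, 12) = 10
f (Eve): min(20, -36, -3, -17) = -36
M2 (Priya): max(-27, 14, 10, -36) = 14
top (Eve): min(-90, 14) = -90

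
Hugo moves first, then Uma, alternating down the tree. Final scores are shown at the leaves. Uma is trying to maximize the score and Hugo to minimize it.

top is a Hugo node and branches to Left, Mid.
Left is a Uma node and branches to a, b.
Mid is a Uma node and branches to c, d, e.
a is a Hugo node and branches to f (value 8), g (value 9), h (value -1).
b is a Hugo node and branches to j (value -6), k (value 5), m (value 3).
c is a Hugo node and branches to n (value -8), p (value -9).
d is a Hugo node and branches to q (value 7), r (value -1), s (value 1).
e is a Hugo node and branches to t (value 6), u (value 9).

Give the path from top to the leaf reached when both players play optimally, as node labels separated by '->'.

top -> Left -> a -> h

a (Hugo): min(8, 9, -1) = -1
b (Hugo): min(-6, 5, 3) = -6
Left (Uma): max(-1, -6) = -1
c (Hugo): min(-8, -9) = -9
d (Hugo): min(7, -1, 1) = -1
e (Hugo): min(6, 9) = 6
Mid (Uma): max(-9, -1, 6) = 6
top (Hugo): min(-1, 6) = -1
At top, Hugo picks Left (lowest: -1).
At Left, Uma picks a (highest: -1).
At a, Hugo picks h (lowest: -1).
Terminal value -1.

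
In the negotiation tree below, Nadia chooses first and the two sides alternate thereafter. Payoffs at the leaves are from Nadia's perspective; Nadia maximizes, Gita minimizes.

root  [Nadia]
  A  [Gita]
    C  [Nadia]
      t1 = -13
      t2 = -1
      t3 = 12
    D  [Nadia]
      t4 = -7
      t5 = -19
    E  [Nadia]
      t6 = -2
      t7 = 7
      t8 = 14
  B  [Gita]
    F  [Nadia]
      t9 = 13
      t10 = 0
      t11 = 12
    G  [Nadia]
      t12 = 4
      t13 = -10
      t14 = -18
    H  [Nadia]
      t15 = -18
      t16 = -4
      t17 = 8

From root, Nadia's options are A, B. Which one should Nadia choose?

C (Nadia): max(-13, -1, 12) = 12
D (Nadia): max(-7, -19) = -7
E (Nadia): max(-2, 7, 14) = 14
A (Gita): min(12, -7, 14) = -7
F (Nadia): max(13, 0, 12) = 13
G (Nadia): max(4, -10, -18) = 4
H (Nadia): max(-18, -4, 8) = 8
B (Gita): min(13, 4, 8) = 4
root (Nadia): max(-7, 4) = 4
Nadia at root wants the highest of {A=-7, B=4}, so chooses B.

B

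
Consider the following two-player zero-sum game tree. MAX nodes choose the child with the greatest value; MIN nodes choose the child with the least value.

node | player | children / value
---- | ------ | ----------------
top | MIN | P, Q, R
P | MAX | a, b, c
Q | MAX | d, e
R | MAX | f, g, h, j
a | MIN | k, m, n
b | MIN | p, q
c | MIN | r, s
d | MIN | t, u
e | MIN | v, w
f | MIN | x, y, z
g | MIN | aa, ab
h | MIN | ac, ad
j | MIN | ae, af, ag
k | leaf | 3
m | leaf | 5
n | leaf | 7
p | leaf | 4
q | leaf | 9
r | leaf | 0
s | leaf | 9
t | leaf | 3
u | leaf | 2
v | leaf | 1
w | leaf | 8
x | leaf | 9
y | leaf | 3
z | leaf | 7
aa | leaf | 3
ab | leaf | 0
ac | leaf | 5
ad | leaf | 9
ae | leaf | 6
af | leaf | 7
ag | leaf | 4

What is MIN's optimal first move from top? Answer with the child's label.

Q

a (MIN): min(3, 5, 7) = 3
b (MIN): min(4, 9) = 4
c (MIN): min(0, 9) = 0
P (MAX): max(3, 4, 0) = 4
d (MIN): min(3, 2) = 2
e (MIN): min(1, 8) = 1
Q (MAX): max(2, 1) = 2
f (MIN): min(9, 3, 7) = 3
g (MIN): min(3, 0) = 0
h (MIN): min(5, 9) = 5
j (MIN): min(6, 7, 4) = 4
R (MAX): max(3, 0, 5, 4) = 5
top (MIN): min(4, 2, 5) = 2
MIN at top wants the lowest of {P=4, Q=2, R=5}, so chooses Q.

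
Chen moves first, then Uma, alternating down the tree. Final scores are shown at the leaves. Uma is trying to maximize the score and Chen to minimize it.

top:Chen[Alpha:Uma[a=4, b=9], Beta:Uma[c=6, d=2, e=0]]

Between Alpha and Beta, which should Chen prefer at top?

Beta

Alpha (Uma): max(4, 9) = 9
Beta (Uma): max(6, 2, 0) = 6
Chen prefers the lower value; Alpha=9, Beta=6. Beta is better since 6 < 9.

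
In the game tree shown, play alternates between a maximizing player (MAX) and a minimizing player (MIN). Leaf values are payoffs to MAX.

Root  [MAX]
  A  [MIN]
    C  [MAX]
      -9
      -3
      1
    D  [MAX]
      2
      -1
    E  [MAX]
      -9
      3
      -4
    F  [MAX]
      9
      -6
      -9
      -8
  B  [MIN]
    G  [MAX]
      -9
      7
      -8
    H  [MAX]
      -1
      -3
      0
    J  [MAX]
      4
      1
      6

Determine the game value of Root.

C (MAX): max(-9, -3, 1) = 1
D (MAX): max(2, -1) = 2
E (MAX): max(-9, 3, -4) = 3
F (MAX): max(9, -6, -9, -8) = 9
A (MIN): min(1, 2, 3, 9) = 1
G (MAX): max(-9, 7, -8) = 7
H (MAX): max(-1, -3, 0) = 0
J (MAX): max(4, 1, 6) = 6
B (MIN): min(7, 0, 6) = 0
Root (MAX): max(1, 0) = 1

1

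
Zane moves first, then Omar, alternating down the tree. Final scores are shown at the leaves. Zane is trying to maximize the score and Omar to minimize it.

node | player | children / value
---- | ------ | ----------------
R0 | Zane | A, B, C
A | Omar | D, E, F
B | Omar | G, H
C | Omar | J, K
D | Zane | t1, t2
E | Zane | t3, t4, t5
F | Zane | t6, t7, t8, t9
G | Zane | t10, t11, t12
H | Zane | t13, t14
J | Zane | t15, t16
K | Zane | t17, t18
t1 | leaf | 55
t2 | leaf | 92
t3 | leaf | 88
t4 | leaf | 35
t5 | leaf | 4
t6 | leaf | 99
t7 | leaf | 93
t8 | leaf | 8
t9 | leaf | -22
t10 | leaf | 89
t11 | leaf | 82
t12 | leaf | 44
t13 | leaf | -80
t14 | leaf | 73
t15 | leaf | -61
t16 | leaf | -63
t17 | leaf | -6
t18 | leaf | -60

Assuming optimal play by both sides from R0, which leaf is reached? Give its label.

D (Zane): max(55, 92) = 92
E (Zane): max(88, 35, 4) = 88
F (Zane): max(99, 93, 8, -22) = 99
A (Omar): min(92, 88, 99) = 88
G (Zane): max(89, 82, 44) = 89
H (Zane): max(-80, 73) = 73
B (Omar): min(89, 73) = 73
J (Zane): max(-61, -63) = -61
K (Zane): max(-6, -60) = -6
C (Omar): min(-61, -6) = -61
R0 (Zane): max(88, 73, -61) = 88
At R0, Zane picks A (highest: 88).
At A, Omar picks E (lowest: 88).
At E, Zane picks t3 (highest: 88).
Terminal value 88.

t3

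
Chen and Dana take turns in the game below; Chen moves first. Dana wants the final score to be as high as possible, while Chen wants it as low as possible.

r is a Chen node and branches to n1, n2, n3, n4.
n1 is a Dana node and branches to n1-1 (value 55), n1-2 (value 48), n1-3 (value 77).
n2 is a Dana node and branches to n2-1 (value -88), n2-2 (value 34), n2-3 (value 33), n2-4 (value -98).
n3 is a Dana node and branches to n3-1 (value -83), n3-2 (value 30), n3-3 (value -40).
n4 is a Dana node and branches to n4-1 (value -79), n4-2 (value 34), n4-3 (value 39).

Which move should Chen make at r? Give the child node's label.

n1 (Dana): max(55, 48, 77) = 77
n2 (Dana): max(-88, 34, 33, -98) = 34
n3 (Dana): max(-83, 30, -40) = 30
n4 (Dana): max(-79, 34, 39) = 39
r (Chen): min(77, 34, 30, 39) = 30
Chen at r wants the lowest of {n1=77, n2=34, n3=30, n4=39}, so chooses n3.

n3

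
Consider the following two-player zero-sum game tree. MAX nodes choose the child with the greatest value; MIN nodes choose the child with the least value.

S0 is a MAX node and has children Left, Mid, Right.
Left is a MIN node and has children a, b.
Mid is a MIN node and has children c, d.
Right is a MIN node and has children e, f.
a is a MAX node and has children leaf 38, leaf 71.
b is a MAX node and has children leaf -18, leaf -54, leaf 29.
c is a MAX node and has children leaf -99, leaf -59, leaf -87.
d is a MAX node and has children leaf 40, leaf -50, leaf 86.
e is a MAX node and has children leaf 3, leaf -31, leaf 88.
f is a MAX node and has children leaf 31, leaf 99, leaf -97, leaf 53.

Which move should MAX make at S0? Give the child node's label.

a (MAX): max(38, 71) = 71
b (MAX): max(-18, -54, 29) = 29
Left (MIN): min(71, 29) = 29
c (MAX): max(-99, -59, -87) = -59
d (MAX): max(40, -50, 86) = 86
Mid (MIN): min(-59, 86) = -59
e (MAX): max(3, -31, 88) = 88
f (MAX): max(31, 99, -97, 53) = 99
Right (MIN): min(88, 99) = 88
S0 (MAX): max(29, -59, 88) = 88
MAX at S0 wants the highest of {Left=29, Mid=-59, Right=88}, so chooses Right.

Right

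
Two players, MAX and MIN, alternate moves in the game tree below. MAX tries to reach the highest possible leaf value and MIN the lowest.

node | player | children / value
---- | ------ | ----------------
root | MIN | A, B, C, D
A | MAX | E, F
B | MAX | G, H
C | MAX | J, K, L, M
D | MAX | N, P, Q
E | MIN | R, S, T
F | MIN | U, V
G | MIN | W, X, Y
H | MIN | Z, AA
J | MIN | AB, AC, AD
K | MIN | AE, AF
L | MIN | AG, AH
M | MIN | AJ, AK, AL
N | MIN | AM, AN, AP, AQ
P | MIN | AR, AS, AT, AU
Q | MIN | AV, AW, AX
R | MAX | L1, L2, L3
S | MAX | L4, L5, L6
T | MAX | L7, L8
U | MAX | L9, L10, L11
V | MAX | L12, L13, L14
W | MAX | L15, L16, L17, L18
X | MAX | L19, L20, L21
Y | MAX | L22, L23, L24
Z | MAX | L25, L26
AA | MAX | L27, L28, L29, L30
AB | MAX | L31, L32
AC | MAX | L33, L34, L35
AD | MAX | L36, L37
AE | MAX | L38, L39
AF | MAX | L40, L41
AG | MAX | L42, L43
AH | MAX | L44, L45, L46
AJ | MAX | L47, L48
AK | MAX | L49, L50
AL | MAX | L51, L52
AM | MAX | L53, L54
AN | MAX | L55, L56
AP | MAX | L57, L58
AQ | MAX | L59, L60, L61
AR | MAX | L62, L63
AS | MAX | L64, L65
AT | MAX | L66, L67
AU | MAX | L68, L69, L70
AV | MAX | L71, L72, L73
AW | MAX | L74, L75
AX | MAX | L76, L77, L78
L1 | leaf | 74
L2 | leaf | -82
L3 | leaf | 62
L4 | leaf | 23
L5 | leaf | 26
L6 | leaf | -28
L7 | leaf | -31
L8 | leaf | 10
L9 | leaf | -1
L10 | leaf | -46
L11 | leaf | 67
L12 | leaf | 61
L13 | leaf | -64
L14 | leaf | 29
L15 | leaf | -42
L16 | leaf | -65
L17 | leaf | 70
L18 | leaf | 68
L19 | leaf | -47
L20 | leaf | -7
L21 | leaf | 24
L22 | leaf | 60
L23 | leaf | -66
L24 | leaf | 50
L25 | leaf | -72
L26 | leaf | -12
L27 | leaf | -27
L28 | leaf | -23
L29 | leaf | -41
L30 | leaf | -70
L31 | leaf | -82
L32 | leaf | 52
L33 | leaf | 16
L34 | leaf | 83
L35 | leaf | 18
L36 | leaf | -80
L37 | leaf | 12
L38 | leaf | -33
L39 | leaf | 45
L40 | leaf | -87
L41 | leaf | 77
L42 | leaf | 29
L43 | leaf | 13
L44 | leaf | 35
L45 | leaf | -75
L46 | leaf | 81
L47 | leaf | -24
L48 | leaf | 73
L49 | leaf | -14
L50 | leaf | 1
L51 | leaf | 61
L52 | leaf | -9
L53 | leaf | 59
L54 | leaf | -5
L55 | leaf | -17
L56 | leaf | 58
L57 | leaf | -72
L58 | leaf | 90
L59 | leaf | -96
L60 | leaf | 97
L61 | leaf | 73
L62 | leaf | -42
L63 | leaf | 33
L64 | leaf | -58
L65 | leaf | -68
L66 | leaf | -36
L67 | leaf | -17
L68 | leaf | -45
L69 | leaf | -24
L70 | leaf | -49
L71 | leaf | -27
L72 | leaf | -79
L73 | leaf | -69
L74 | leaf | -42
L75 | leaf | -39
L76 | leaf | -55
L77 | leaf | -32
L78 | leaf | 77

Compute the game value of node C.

AB (MAX): max(-82, 52) = 52
AC (MAX): max(16, 83, 18) = 83
AD (MAX): max(-80, 12) = 12
J (MIN): min(52, 83, 12) = 12
AE (MAX): max(-33, 45) = 45
AF (MAX): max(-87, 77) = 77
K (MIN): min(45, 77) = 45
AG (MAX): max(29, 13) = 29
AH (MAX): max(35, -75, 81) = 81
L (MIN): min(29, 81) = 29
AJ (MAX): max(-24, 73) = 73
AK (MAX): max(-14, 1) = 1
AL (MAX): max(61, -9) = 61
M (MIN): min(73, 1, 61) = 1
C (MAX): max(12, 45, 29, 1) = 45

45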